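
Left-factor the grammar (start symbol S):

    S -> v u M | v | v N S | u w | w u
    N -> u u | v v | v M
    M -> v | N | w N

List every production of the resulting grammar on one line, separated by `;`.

S -> u w | w u | v S'; N -> u u | v N'; M -> v | N | w N; S' -> u M | ε | N S; N' -> v | M

S has alternatives sharing prefix 'v': factor to S → v S' with S' → u M | ε | N S.
N has alternatives sharing prefix 'v': factor to N → v N' with N' → v | M.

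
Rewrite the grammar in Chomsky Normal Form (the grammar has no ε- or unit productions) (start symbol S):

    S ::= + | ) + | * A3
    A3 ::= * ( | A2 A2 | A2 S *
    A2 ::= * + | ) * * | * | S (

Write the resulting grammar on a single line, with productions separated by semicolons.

Introduce a nonterminal for each terminal appearing in a rule of length ≥ 2: X1 → ), X2 → +, X3 → *, X4 → (.
Binarize each right-hand side of length ≥ 3 by chaining fresh nonterminals (Y1, Y2, …): affected rules were A3 → A2 S X3; A2 → X1 X3 X3.

S ::= + | X1 X2 | X3 A3; A3 ::= X3 X4 | A2 A2 | A2 Y1; A2 ::= X3 X2 | X1 Y2 | * | S X4; X1 ::= ); X2 ::= +; X3 ::= *; X4 ::= (; Y1 ::= S X3; Y2 ::= X3 X3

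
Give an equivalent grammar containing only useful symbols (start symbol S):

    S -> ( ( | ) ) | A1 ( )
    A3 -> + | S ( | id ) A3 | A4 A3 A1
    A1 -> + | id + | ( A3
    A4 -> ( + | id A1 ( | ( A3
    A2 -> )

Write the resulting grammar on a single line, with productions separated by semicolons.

Generating nonterminals: {A1, A2, A3, A4, S}.
Reachable from S after that: {A1, A3, A4, S}.
Removed useless symbols: {A2} and every production mentioning them.

S -> ( ( | ) ) | A1 ( ); A3 -> + | S ( | id ) A3 | A4 A3 A1; A1 -> + | id + | ( A3; A4 -> ( + | id A1 ( | ( A3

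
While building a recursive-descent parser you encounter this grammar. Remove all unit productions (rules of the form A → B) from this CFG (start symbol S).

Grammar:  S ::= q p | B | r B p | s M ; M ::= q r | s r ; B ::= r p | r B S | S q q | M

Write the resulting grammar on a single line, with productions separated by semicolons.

S ::= r p | r B S | S q q | q p | r B p | s M | q r | s r; M ::= q r | s r; B ::= r p | r B S | S q q | q r | s r

Unit pairs: B ⇒* {M}; S ⇒* {B, M}.
For every A with A ⇒* B via unit rules, add B's non-unit alternatives to A; then delete every rule of the form X → Y.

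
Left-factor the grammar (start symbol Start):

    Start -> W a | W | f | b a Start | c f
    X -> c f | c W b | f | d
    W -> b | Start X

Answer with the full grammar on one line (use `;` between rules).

Start -> f | b a Start | c f | W Start1; X -> f | d | c X1; W -> b | Start X; Start1 -> a | ε; X1 -> f | W b

Start has alternatives sharing prefix 'W': factor to Start → W Start1 with Start1 → a | ε.
X has alternatives sharing prefix 'c': factor to X → c X1 with X1 → f | W b.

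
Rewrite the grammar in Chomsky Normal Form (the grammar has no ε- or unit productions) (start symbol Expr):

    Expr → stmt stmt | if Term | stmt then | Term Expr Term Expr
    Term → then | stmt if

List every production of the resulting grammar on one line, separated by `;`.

Introduce a nonterminal for each terminal appearing in a rule of length ≥ 2: X1 → stmt, X2 → if, X3 → then.
Binarize each right-hand side of length ≥ 3 by chaining fresh nonterminals (Y1, Y2, …): affected rules were Expr → Term Expr Term Expr.

Expr → X1 X1 | X2 Term | X1 X3 | Term Y1; Term → then | X1 X2; X1 → stmt; X2 → if; X3 → then; Y1 → Expr Y2; Y2 → Term Expr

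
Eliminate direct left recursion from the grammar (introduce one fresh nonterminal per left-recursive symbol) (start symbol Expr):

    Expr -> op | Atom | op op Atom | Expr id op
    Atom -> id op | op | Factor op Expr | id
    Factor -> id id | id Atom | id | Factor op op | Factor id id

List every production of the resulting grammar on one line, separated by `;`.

Expr -> op Expr1 | Atom Expr1 | op op Atom Expr1; Atom -> id op | op | Factor op Expr | id; Factor -> id id Factor1 | id Atom Factor1 | id Factor1; Expr1 -> id op Expr1 | eps; Factor1 -> op op Factor1 | id id Factor1 | eps

Left recursion appears on Expr, Factor.
For Expr: α = {id op}, β = {op, Atom, op op Atom}. Rewrite as Expr → β Expr1 and Expr1 → α Expr1 | ε.
For Factor: α = {op op, id id}, β = {id id, id Atom, id}. Rewrite as Factor → β Factor1 and Factor1 → α Factor1 | ε.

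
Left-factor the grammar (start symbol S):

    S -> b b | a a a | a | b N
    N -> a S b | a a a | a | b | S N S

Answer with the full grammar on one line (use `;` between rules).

S -> b S' | a S''; N -> b | S N S | a N'; S' -> b | N; S'' -> a a | eps; N' -> S b | a a | eps

S has alternatives sharing prefix 'b': factor to S → b S' with S' → b | N.
S has alternatives sharing prefix 'a': factor to S → a S'' with S'' → a a | ε.
N has alternatives sharing prefix 'a': factor to N → a N' with N' → S b | a a | ε.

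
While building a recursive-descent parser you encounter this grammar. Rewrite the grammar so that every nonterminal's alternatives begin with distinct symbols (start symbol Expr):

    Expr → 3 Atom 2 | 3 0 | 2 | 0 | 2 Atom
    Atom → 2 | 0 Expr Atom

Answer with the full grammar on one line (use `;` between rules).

Expr → 0 | 3 Expr1 | 2 Expr2; Atom → 2 | 0 Expr Atom; Expr1 → Atom 2 | 0; Expr2 → ε | Atom

Expr has alternatives sharing prefix '3': factor to Expr → 3 Expr1 with Expr1 → Atom 2 | 0.
Expr has alternatives sharing prefix '2': factor to Expr → 2 Expr2 with Expr2 → ε | Atom.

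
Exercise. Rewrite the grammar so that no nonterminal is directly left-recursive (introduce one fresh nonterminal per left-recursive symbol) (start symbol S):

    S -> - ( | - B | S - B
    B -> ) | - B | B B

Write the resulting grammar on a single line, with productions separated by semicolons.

S, B are directly left-recursive.
For S: α = {- B}, β = {- (, - B}. Rewrite as S → β S' and S' → α S' | ε.
For B: α = {B}, β = {), - B}. Rewrite as B → β B' and B' → α B' | ε.

S -> - ( S' | - B S'; B -> ) B' | - B B'; S' -> - B S' | ε; B' -> B B' | ε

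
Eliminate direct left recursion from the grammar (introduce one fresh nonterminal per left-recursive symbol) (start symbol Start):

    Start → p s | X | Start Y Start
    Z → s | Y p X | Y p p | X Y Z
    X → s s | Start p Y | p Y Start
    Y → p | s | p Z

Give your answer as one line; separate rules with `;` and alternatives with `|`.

Start → p s Start1 | X Start1; Z → s | Y p X | Y p p | X Y Z; X → s s | Start p Y | p Y Start; Y → p | s | p Z; Start1 → Y Start Start1 | ε

Start is directly left-recursive.
For Start: α = {Y Start}, β = {p s, X}. Rewrite as Start → β Start1 and Start1 → α Start1 | ε.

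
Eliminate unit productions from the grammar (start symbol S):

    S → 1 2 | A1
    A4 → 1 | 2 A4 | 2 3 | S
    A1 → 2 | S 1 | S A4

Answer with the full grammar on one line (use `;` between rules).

S → 2 | S 1 | S A4 | 1 2; A4 → 1 | 2 A4 | 2 3 | 2 | S 1 | S A4 | 1 2; A1 → 2 | S 1 | S A4

Unit pairs: A4 ⇒* {A1, S}; S ⇒* {A1}.
For every A with A ⇒* B via unit rules, add B's non-unit alternatives to A; then delete every rule of the form X → Y.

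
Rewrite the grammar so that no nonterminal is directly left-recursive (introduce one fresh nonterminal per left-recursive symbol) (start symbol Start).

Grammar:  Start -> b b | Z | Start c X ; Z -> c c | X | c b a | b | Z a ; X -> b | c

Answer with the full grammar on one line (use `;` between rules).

Start -> b b Start1 | Z Start1; Z -> c c Z1 | X Z1 | c b a Z1 | b Z1; X -> b | c; Start1 -> c X Start1 | eps; Z1 -> a Z1 | eps

Directly left-recursive nonterminals: Start, Z.
For Start: α = {c X}, β = {b b, Z}. Rewrite as Start → β Start1 and Start1 → α Start1 | ε.
For Z: α = {a}, β = {c c, X, c b a, b}. Rewrite as Z → β Z1 and Z1 → α Z1 | ε.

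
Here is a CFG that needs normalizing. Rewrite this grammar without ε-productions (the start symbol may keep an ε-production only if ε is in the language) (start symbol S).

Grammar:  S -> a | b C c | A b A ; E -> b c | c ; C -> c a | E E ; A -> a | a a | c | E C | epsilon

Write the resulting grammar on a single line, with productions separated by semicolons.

S -> a | b C c | A b A | A b | b A | b; E -> b c | c; C -> c a | E E; A -> a | a a | c | E C

Nullable nonterminals: {A}.
ε ∉ L(G), so no ε-production is kept.
For each production, add variants omitting each subset of nullable occurrences: S → A b A gives A b A | A b | b A | b.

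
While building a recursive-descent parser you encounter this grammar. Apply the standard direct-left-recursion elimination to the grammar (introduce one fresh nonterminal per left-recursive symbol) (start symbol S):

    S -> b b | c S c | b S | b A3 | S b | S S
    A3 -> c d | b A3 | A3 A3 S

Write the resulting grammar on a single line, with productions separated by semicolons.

S, A3 are directly left-recursive.
For S: α = {b, S}, β = {b b, c S c, b S, b A3}. Rewrite as S → β S' and S' → α S' | ε.
For A3: α = {A3 S}, β = {c d, b A3}. Rewrite as A3 → β A3' and A3' → α A3' | ε.

S -> b b S' | c S c S' | b S S' | b A3 S'; A3 -> c d A3' | b A3 A3'; S' -> b S' | S S' | eps; A3' -> A3 S A3' | eps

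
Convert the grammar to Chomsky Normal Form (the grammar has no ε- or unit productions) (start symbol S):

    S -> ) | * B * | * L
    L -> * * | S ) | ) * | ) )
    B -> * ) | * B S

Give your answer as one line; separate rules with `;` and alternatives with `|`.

Introduce a nonterminal for each terminal appearing in a rule of length ≥ 2: X1 → *, X2 → ).
Binarize each right-hand side of length ≥ 3 by chaining fresh nonterminals (Y1, Y2, …): affected rules were S → X1 B X1; B → X1 B S.

S -> ) | X1 Y1 | X1 L; L -> X1 X1 | S X2 | X2 X1 | X2 X2; B -> X1 X2 | X1 Y2; X1 -> *; X2 -> ); Y1 -> B X1; Y2 -> B S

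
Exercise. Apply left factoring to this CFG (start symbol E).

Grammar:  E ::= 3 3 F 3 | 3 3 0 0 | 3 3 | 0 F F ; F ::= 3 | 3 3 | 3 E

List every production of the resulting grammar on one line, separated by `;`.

E has alternatives sharing prefix '3 3': factor to E → 3 3 E' with E' → F 3 | 0 0 | ε.
F has alternatives sharing prefix '3': factor to F → 3 F' with F' → ε | 3 | E.

E ::= 0 F F | 3 3 E'; F ::= 3 F'; E' ::= F 3 | 0 0 | ε; F' ::= ε | 3 | E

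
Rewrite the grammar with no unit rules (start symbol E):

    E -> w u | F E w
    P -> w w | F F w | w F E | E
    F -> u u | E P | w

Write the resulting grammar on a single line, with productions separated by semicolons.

E -> w u | F E w; P -> w u | F E w | w w | F F w | w F E; F -> u u | E P | w

Unit pairs: P ⇒* {E}.
For each unit pair (A, B), copy every non-unit production of B to A, then drop all unit productions.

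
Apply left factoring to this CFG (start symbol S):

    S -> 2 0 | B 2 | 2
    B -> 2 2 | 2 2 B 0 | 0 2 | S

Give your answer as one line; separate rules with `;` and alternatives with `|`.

S has alternatives sharing prefix '2': factor to S → 2 S' with S' → 0 | ε.
B has alternatives sharing prefix '2 2': factor to B → 2 2 B' with B' → ε | B 0.

S -> B 2 | 2 S'; B -> 0 2 | S | 2 2 B'; S' -> 0 | ε; B' -> ε | B 0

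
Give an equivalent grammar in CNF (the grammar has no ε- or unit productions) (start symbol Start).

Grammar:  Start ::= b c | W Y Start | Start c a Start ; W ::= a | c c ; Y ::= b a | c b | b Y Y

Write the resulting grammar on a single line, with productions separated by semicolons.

Introduce a nonterminal for each terminal appearing in a rule of length ≥ 2: X1 → b, X2 → c, X3 → a.
Binarize each right-hand side of length ≥ 3 by chaining fresh nonterminals (Y1, Y2, …): affected rules were Start → W Y Start; Start → Start X2 X3 Start; Y → X1 Y Y.

Start ::= X1 X2 | W Y1 | Start Y2; W ::= a | X2 X2; Y ::= X1 X3 | X2 X1 | X1 Y4; X1 ::= b; X2 ::= c; X3 ::= a; Y1 ::= Y Start; Y2 ::= X2 Y3; Y3 ::= X3 Start; Y4 ::= Y Y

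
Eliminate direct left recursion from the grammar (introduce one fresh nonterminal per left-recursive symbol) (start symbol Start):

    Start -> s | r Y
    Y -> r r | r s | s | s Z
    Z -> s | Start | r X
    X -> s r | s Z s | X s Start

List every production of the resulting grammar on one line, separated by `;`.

Left recursion appears on X.
For X: α = {s Start}, β = {s r, s Z s}. Rewrite as X → β X1 and X1 → α X1 | ε.

Start -> s | r Y; Y -> r r | r s | s | s Z; Z -> s | Start | r X; X -> s r X1 | s Z s X1; X1 -> s Start X1 | epsilon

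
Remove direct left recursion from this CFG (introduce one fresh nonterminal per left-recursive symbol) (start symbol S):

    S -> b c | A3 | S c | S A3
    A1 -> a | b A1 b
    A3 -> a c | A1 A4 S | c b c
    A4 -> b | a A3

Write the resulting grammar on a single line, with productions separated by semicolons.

S -> b c S' | A3 S'; A1 -> a | b A1 b; A3 -> a c | A1 A4 S | c b c; A4 -> b | a A3; S' -> c S' | A3 S' | eps

Directly left-recursive nonterminal: S.
For S: α = {c, A3}, β = {b c, A3}. Rewrite as S → β S' and S' → α S' | ε.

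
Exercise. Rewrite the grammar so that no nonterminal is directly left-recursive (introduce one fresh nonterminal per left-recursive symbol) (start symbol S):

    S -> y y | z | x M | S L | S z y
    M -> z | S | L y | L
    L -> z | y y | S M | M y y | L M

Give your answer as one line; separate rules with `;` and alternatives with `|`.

S -> y y S' | z S' | x M S'; M -> z | S | L y | L; L -> z L' | y y L' | S M L' | M y y L'; S' -> L S' | z y S' | ε; L' -> M L' | ε

Left recursion appears on S, L.
For S: α = {L, z y}, β = {y y, z, x M}. Rewrite as S → β S' and S' → α S' | ε.
For L: α = {M}, β = {z, y y, S M, M y y}. Rewrite as L → β L' and L' → α L' | ε.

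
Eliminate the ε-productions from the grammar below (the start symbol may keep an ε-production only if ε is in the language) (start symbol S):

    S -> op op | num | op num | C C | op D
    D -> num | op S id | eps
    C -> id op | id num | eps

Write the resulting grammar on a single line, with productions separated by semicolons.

Nullable set = {C, D, S}.
ε ∈ L(G) since S is nullable, so keep S → ε.
Add the nullable-subset variants: S → C C gives C C | C. S → op D gives op D | op. D → op S id gives op S id | op id.

S -> op op | num | op num | C C | C | op D | op | eps; D -> num | op S id | op id; C -> id op | id num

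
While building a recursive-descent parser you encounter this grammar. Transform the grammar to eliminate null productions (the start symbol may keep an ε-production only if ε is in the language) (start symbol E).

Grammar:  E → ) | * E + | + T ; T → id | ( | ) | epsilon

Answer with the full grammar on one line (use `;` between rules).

Nullable nonterminals: {T}.
ε ∉ L(G), so no ε-production is kept.
Expand every rule over subsets of its nullable positions: E → + T gives + T | +.

E → ) | * E + | + T | +; T → id | ( | )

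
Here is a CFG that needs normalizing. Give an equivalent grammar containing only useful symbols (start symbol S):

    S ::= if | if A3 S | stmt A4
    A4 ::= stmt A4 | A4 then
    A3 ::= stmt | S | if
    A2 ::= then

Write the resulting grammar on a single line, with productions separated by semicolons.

S ::= if | if A3 S; A3 ::= stmt | S | if

Generating nonterminals: {A2, A3, S}.
Reachable from S after that: {A3, S}.
Removed useless symbols: {A2, A4} and every production mentioning them.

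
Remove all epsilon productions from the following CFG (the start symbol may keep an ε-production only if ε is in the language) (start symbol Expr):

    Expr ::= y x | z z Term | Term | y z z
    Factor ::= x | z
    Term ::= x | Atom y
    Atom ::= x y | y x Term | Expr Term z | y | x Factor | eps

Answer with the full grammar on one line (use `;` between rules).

Nullable set = {Atom}.
ε ∉ L(G), so no ε-production is kept.
Add the nullable-subset variants: Term → Atom y gives Atom y | y.

Expr ::= y x | z z Term | Term | y z z; Factor ::= x | z; Term ::= x | Atom y | y; Atom ::= x y | y x Term | Expr Term z | y | x Factor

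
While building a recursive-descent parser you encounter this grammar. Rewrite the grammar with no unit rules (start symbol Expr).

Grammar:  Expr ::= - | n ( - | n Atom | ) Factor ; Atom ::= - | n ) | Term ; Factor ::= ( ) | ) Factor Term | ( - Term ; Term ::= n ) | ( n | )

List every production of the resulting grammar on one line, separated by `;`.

Unit pairs: Atom ⇒* {Term}.
For every A with A ⇒* B via unit rules, add B's non-unit alternatives to A; then delete every rule of the form X → Y.

Expr ::= - | n ( - | n Atom | ) Factor; Atom ::= n ) | ( n | ) | -; Factor ::= ( ) | ) Factor Term | ( - Term; Term ::= n ) | ( n | )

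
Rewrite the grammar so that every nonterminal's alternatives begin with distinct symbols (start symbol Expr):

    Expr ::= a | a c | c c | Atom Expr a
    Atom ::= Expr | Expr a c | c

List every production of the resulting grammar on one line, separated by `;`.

Expr has alternatives sharing prefix 'a': factor to Expr → a Expr1 with Expr1 → ε | c.
Atom has alternatives sharing prefix 'Expr': factor to Atom → Expr Atom1 with Atom1 → ε | a c.

Expr ::= c c | Atom Expr a | a Expr1; Atom ::= c | Expr Atom1; Expr1 ::= ε | c; Atom1 ::= ε | a c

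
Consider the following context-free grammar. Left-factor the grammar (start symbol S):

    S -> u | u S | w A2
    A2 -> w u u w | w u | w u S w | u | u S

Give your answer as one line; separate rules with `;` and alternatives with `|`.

S has alternatives sharing prefix 'u': factor to S → u S' with S' → ε | S.
A2 has alternatives sharing prefix 'w u': factor to A2 → w u A2' with A2' → u w | ε | S w.
A2 has alternatives sharing prefix 'u': factor to A2 → u A2'' with A2'' → ε | S.

S -> w A2 | u S'; A2 -> w u A2' | u A2''; S' -> ε | S; A2' -> u w | ε | S w; A2'' -> ε | S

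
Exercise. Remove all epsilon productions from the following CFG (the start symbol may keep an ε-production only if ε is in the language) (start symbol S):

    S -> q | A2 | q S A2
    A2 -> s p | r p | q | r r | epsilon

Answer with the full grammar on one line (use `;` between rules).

Nullable nonterminals: {A2, S}.
ε ∈ L(G) since S is nullable, so keep S → ε.
Expand every rule over subsets of its nullable positions: S → q S A2 gives q S A2 | q S | q A2.

S -> q | A2 | q S A2 | q S | q A2 | ε; A2 -> s p | r p | q | r r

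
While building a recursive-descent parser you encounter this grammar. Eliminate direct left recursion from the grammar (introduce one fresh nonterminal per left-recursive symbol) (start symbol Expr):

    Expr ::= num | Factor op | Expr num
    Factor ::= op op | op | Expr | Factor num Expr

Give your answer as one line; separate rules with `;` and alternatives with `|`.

Expr ::= num Expr1 | Factor op Expr1; Factor ::= op op Factor1 | op Factor1 | Expr Factor1; Expr1 ::= num Expr1 | ε; Factor1 ::= num Expr Factor1 | ε

Left recursion appears on Expr, Factor.
For Expr: α = {num}, β = {num, Factor op}. Rewrite as Expr → β Expr1 and Expr1 → α Expr1 | ε.
For Factor: α = {num Expr}, β = {op op, op, Expr}. Rewrite as Factor → β Factor1 and Factor1 → α Factor1 | ε.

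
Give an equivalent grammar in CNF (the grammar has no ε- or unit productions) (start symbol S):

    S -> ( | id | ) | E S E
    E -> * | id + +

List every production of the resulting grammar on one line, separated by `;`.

S -> ( | id | ) | E Y1; E -> * | X1 Y2; X1 -> id; X2 -> +; Y1 -> S E; Y2 -> X2 X2

Introduce a nonterminal for each terminal appearing in a rule of length ≥ 2: X1 → id, X2 → +.
Binarize each right-hand side of length ≥ 3 by chaining fresh nonterminals (Y1, Y2, …): affected rules were S → E S E; E → X1 X2 X2.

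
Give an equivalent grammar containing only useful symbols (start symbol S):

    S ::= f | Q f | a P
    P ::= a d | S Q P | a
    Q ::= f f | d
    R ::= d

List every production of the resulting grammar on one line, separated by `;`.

S ::= f | Q f | a P; P ::= a d | S Q P | a; Q ::= f f | d

Generating nonterminals: {P, Q, R, S}.
Reachable from S after that: {P, Q, S}.
Removed useless symbols: {R} and every production mentioning them.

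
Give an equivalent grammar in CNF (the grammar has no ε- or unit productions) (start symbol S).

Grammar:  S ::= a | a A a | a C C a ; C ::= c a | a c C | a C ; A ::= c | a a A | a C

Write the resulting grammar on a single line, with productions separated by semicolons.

S ::= a | X1 Y1 | X1 Y2; C ::= X2 X1 | X1 Y4 | X1 C; A ::= c | X1 Y5 | X1 C; X1 ::= a; X2 ::= c; Y1 ::= A X1; Y2 ::= C Y3; Y3 ::= C X1; Y4 ::= X2 C; Y5 ::= X1 A

Introduce a nonterminal for each terminal appearing in a rule of length ≥ 2: X1 → a, X2 → c.
Binarize each right-hand side of length ≥ 3 by chaining fresh nonterminals (Y1, Y2, …): affected rules were S → X1 A X1; S → X1 C C X1; C → X1 X2 C; A → X1 X1 A.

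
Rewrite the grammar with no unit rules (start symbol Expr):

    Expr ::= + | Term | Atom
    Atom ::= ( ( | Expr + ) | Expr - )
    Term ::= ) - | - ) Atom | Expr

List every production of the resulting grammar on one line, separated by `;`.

Expr ::= ) - | - ) Atom | ( ( | Expr + ) | Expr - ) | +; Atom ::= ( ( | Expr + ) | Expr - ); Term ::= ) - | - ) Atom | ( ( | Expr + ) | Expr - ) | +

Unit pairs: Expr ⇒* {Atom, Term}; Term ⇒* {Atom, Expr}.
For each unit pair (A, B), copy every non-unit production of B to A, then drop all unit productions.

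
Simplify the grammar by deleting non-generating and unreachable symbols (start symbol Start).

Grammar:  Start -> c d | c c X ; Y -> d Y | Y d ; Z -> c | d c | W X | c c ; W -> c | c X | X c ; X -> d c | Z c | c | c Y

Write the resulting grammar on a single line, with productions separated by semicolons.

Generating nonterminals: {Start, W, X, Z}.
Reachable from Start after that: {Start, W, X, Z}.
Removed useless symbols: {Y} and every production mentioning them.

Start -> c d | c c X; Z -> c | d c | W X | c c; W -> c | c X | X c; X -> d c | Z c | c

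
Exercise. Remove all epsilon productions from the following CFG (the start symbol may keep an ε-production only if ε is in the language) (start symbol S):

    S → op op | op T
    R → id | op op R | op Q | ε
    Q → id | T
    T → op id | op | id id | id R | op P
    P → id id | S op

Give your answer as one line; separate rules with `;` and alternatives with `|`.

S → op op | op T; R → id | op op R | op op | op Q; Q → id | T; T → op id | op | id id | id R | id | op P; P → id id | S op

The nullable symbols are {R}.
ε ∉ L(G), so no ε-production is kept.
Add the nullable-subset variants: R → op op R gives op op R | op op. T → id R gives id R | id.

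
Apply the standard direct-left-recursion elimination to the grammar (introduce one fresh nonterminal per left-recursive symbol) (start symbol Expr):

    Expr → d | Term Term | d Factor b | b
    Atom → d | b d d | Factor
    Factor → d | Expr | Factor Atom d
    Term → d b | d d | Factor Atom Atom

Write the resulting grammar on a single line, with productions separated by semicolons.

Left recursion appears on Factor.
For Factor: α = {Atom d}, β = {d, Expr}. Rewrite as Factor → β Factor1 and Factor1 → α Factor1 | ε.

Expr → d | Term Term | d Factor b | b; Atom → d | b d d | Factor; Factor → d Factor1 | Expr Factor1; Term → d b | d d | Factor Atom Atom; Factor1 → Atom d Factor1 | eps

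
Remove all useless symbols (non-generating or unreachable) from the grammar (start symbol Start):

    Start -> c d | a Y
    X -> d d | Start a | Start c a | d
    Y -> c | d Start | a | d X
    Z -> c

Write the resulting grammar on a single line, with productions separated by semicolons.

Start -> c d | a Y; X -> d d | Start a | Start c a | d; Y -> c | d Start | a | d X

Generating nonterminals: {Start, X, Y, Z}.
Reachable from Start after that: {Start, X, Y}.
Removed useless symbols: {Z} and every production mentioning them.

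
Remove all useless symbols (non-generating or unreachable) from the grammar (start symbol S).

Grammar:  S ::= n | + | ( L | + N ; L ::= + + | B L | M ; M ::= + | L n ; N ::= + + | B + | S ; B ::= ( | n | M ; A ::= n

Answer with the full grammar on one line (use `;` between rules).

S ::= n | + | ( L | + N; L ::= + + | B L | M; M ::= + | L n; N ::= + + | B + | S; B ::= ( | n | M

Generating nonterminals: {A, B, L, M, N, S}.
Reachable from S after that: {B, L, M, N, S}.
Removed useless symbols: {A} and every production mentioning them.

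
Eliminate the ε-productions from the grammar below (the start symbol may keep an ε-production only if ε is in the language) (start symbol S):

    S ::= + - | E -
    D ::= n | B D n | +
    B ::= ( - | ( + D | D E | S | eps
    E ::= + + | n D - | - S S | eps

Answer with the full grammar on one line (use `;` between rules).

Nullable nonterminals: {B, E}.
ε ∉ L(G), so no ε-production is kept.
Expand every rule over subsets of its nullable positions: S → E - gives E - | -. D → B D n gives B D n | D n. B → D E gives D E | D.

S ::= + - | E - | -; D ::= n | B D n | D n | +; B ::= ( - | ( + D | D E | D | S; E ::= + + | n D - | - S S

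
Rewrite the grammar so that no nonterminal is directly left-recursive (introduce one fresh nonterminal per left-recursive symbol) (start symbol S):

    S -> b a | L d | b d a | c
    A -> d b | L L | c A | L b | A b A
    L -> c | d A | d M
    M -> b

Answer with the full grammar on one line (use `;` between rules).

A is directly left-recursive.
For A: α = {b A}, β = {d b, L L, c A, L b}. Rewrite as A → β A' and A' → α A' | ε.

S -> b a | L d | b d a | c; A -> d b A' | L L A' | c A A' | L b A'; L -> c | d A | d M; M -> b; A' -> b A A' | eps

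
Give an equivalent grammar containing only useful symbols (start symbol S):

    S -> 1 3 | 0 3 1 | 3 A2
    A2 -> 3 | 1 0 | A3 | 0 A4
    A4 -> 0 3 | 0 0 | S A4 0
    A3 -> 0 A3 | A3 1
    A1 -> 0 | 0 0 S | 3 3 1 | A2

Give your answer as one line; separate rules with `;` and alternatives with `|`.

Generating nonterminals: {A1, A2, A4, S}.
Reachable from S after that: {A2, A4, S}.
Removed useless symbols: {A1, A3} and every production mentioning them.

S -> 1 3 | 0 3 1 | 3 A2; A2 -> 3 | 1 0 | 0 A4; A4 -> 0 3 | 0 0 | S A4 0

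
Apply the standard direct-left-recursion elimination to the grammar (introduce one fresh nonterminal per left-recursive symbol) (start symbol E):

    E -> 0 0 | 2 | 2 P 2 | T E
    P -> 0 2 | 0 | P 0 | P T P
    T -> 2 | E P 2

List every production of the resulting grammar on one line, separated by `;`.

Left recursion appears on P.
For P: α = {0, T P}, β = {0 2, 0}. Rewrite as P → β P' and P' → α P' | ε.

E -> 0 0 | 2 | 2 P 2 | T E; P -> 0 2 P' | 0 P'; T -> 2 | E P 2; P' -> 0 P' | T P P' | ε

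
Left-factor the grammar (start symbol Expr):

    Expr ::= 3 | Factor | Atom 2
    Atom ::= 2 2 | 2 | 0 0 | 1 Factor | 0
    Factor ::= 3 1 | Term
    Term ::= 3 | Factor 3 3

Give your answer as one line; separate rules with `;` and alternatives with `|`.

Atom has alternatives sharing prefix '2': factor to Atom → 2 Atom1 with Atom1 → 2 | ε.
Atom has alternatives sharing prefix '0': factor to Atom → 0 Atom2 with Atom2 → 0 | ε.

Expr ::= 3 | Factor | Atom 2; Atom ::= 1 Factor | 2 Atom1 | 0 Atom2; Factor ::= 3 1 | Term; Term ::= 3 | Factor 3 3; Atom1 ::= 2 | ε; Atom2 ::= 0 | ε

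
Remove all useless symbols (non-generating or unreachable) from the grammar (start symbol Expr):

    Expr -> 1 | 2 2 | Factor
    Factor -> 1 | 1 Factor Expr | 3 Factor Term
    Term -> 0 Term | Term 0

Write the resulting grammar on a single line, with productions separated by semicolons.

Generating nonterminals: {Expr, Factor}.
Reachable from Expr after that: {Expr, Factor}.
Removed useless symbols: {Term} and every production mentioning them.

Expr -> 1 | 2 2 | Factor; Factor -> 1 | 1 Factor Expr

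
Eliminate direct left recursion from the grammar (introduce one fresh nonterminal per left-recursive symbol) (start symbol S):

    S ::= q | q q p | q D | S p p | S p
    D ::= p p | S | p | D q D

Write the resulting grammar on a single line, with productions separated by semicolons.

S, D are directly left-recursive.
For S: α = {p p, p}, β = {q, q q p, q D}. Rewrite as S → β S' and S' → α S' | ε.
For D: α = {q D}, β = {p p, S, p}. Rewrite as D → β D' and D' → α D' | ε.

S ::= q S' | q q p S' | q D S'; D ::= p p D' | S D' | p D'; S' ::= p p S' | p S' | ε; D' ::= q D D' | ε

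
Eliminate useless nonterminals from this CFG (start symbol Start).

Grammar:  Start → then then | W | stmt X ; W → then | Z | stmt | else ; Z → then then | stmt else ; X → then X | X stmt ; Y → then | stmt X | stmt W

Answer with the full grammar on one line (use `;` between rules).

Generating nonterminals: {Start, W, Y, Z}.
Reachable from Start after that: {Start, W, Z}.
Removed useless symbols: {X, Y} and every production mentioning them.

Start → then then | W; W → then | Z | stmt | else; Z → then then | stmt else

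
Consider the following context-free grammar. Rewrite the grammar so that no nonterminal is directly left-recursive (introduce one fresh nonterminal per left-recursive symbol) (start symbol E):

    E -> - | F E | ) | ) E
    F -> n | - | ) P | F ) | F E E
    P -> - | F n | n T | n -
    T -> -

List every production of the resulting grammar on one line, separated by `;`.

Directly left-recursive nonterminal: F.
For F: α = {), E E}, β = {n, -, ) P}. Rewrite as F → β F' and F' → α F' | ε.

E -> - | F E | ) | ) E; F -> n F' | - F' | ) P F'; P -> - | F n | n T | n -; T -> -; F' -> ) F' | E E F' | ε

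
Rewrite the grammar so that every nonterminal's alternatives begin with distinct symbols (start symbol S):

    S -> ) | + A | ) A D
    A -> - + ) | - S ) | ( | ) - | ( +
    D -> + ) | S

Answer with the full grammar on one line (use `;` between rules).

S -> + A | ) S'; A -> ) - | - A' | ( A''; D -> + ) | S; S' -> ε | A D; A' -> + ) | S ); A'' -> ε | +

S has alternatives sharing prefix ')': factor to S → ) S' with S' → ε | A D.
A has alternatives sharing prefix '-': factor to A → - A' with A' → + ) | S ).
A has alternatives sharing prefix '(': factor to A → ( A'' with A'' → ε | +.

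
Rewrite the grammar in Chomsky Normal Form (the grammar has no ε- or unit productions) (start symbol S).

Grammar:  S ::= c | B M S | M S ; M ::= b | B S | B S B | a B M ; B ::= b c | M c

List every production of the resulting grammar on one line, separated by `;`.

S ::= c | B Y1 | M S; M ::= b | B S | B Y2 | X1 Y3; B ::= X2 X3 | M X3; X1 ::= a; X2 ::= b; X3 ::= c; Y1 ::= M S; Y2 ::= S B; Y3 ::= B M

Introduce a nonterminal for each terminal appearing in a rule of length ≥ 2: X1 → a, X2 → b, X3 → c.
Binarize each right-hand side of length ≥ 3 by chaining fresh nonterminals (Y1, Y2, …): affected rules were S → B M S; M → B S B; M → X1 B M.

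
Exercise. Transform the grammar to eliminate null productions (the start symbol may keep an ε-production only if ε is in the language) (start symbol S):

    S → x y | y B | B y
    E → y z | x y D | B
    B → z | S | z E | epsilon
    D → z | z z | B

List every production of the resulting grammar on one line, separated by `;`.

S → x y | y B | y | B y; E → y z | x y D | x y | B; B → z | S | z E; D → z | z z | B

The nullable symbols are {B, D, E}.
ε ∉ L(G), so no ε-production is kept.
For each production, add variants omitting each subset of nullable occurrences: S → y B gives y B | y. E → x y D gives x y D | x y.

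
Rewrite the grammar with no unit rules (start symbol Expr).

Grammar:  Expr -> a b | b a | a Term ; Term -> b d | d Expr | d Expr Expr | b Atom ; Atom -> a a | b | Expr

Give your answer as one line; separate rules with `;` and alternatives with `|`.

Expr -> a b | b a | a Term; Term -> b d | d Expr | d Expr Expr | b Atom; Atom -> a a | b | a b | b a | a Term

Unit pairs: Atom ⇒* {Expr}.
For each unit pair (A, B), copy every non-unit production of B to A, then drop all unit productions.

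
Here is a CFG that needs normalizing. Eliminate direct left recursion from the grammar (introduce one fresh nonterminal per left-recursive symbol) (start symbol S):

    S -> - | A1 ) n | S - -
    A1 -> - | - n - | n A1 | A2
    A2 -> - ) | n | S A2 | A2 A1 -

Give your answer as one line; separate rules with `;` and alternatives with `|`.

S -> - S' | A1 ) n S'; A1 -> - | - n - | n A1 | A2; A2 -> - ) A2' | n A2' | S A2 A2'; S' -> - - S' | ε; A2' -> A1 - A2' | ε

S, A2 are directly left-recursive.
For S: α = {- -}, β = {-, A1 ) n}. Rewrite as S → β S' and S' → α S' | ε.
For A2: α = {A1 -}, β = {- ), n, S A2}. Rewrite as A2 → β A2' and A2' → α A2' | ε.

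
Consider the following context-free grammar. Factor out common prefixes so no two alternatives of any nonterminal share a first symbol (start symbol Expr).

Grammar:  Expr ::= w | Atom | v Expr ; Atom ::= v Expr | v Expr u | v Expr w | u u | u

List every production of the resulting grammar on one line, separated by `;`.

Expr ::= w | Atom | v Expr; Atom ::= v Expr Atom1 | u Atom2; Atom1 ::= ε | u | w; Atom2 ::= u | ε

Atom has alternatives sharing prefix 'v Expr': factor to Atom → v Expr Atom1 with Atom1 → ε | u | w.
Atom has alternatives sharing prefix 'u': factor to Atom → u Atom2 with Atom2 → u | ε.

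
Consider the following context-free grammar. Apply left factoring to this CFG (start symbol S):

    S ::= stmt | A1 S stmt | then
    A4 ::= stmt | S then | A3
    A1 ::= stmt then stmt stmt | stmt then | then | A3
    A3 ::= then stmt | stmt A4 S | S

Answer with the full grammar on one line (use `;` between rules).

S ::= stmt | A1 S stmt | then; A4 ::= stmt | S then | A3; A1 ::= then | A3 | stmt then A1'; A3 ::= then stmt | stmt A4 S | S; A1' ::= stmt stmt | eps

A1 has alternatives sharing prefix 'stmt then': factor to A1 → stmt then A1' with A1' → stmt stmt | ε.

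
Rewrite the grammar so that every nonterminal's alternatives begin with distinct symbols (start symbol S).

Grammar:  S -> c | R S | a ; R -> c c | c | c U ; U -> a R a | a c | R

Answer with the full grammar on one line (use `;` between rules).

R has alternatives sharing prefix 'c': factor to R → c R' with R' → c | ε | U.
U has alternatives sharing prefix 'a': factor to U → a U' with U' → R a | c.

S -> c | R S | a; R -> c R'; U -> R | a U'; R' -> c | eps | U; U' -> R a | c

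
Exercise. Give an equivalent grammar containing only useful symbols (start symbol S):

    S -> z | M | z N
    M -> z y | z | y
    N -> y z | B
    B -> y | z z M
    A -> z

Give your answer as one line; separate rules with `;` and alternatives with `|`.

Generating nonterminals: {A, B, M, N, S}.
Reachable from S after that: {B, M, N, S}.
Removed useless symbols: {A} and every production mentioning them.

S -> z | M | z N; M -> z y | z | y; N -> y z | B; B -> y | z z M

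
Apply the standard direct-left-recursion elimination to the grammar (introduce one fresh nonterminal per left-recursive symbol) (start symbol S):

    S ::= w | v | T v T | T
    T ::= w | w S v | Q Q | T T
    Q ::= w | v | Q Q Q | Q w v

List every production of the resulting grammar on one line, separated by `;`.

T, Q are directly left-recursive.
For T: α = {T}, β = {w, w S v, Q Q}. Rewrite as T → β T' and T' → α T' | ε.
For Q: α = {Q Q, w v}, β = {w, v}. Rewrite as Q → β Q' and Q' → α Q' | ε.

S ::= w | v | T v T | T; T ::= w T' | w S v T' | Q Q T'; Q ::= w Q' | v Q'; T' ::= T T' | epsilon; Q' ::= Q Q Q' | w v Q' | epsilon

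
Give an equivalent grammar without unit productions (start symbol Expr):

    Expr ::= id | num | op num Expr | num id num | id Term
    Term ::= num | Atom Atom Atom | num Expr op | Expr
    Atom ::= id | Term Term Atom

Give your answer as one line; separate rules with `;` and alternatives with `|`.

Expr ::= id | num | op num Expr | num id num | id Term; Term ::= num | Atom Atom Atom | num Expr op | id | op num Expr | num id num | id Term; Atom ::= id | Term Term Atom

Unit pairs: Term ⇒* {Expr}.
For every A with A ⇒* B via unit rules, add B's non-unit alternatives to A; then delete every rule of the form X → Y.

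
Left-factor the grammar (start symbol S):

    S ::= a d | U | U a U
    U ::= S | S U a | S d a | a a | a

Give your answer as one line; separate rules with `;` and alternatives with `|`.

S has alternatives sharing prefix 'U': factor to S → U S' with S' → ε | a U.
U has alternatives sharing prefix 'S': factor to U → S U' with U' → ε | U a | d a.
U has alternatives sharing prefix 'a': factor to U → a U'' with U'' → a | ε.

S ::= a d | U S'; U ::= S U' | a U''; S' ::= ε | a U; U' ::= ε | U a | d a; U'' ::= a | ε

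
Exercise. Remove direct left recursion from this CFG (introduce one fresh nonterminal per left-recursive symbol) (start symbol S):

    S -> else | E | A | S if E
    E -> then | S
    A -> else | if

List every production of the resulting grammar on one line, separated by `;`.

S is directly left-recursive.
For S: α = {if E}, β = {else, E, A}. Rewrite as S → β S' and S' → α S' | ε.

S -> else S' | E S' | A S'; E -> then | S; A -> else | if; S' -> if E S' | epsilon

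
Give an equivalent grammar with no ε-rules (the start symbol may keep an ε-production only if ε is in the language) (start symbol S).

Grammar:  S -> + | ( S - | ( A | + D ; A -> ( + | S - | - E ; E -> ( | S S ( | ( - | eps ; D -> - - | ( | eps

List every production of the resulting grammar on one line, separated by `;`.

S -> + | ( S - | ( A | + D; A -> ( + | S - | - E | -; E -> ( | S S ( | ( -; D -> - - | (

Nullable nonterminals: {D, E}.
ε ∉ L(G), so no ε-production is kept.
Add the nullable-subset variants: A → - E gives - E | -.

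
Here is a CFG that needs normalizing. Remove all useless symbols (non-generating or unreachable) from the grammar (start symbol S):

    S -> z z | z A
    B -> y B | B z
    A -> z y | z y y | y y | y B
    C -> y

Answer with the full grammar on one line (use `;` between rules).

Generating nonterminals: {A, C, S}.
Reachable from S after that: {A, S}.
Removed useless symbols: {B, C} and every production mentioning them.

S -> z z | z A; A -> z y | z y y | y y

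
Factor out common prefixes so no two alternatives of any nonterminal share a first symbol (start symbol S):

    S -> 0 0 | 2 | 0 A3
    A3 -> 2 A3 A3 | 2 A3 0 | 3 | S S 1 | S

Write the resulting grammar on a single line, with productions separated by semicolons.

S has alternatives sharing prefix '0': factor to S → 0 S' with S' → 0 | A3.
A3 has alternatives sharing prefix '2 A3': factor to A3 → 2 A3 A3' with A3' → A3 | 0.
A3 has alternatives sharing prefix 'S': factor to A3 → S A3'' with A3'' → S 1 | ε.

S -> 2 | 0 S'; A3 -> 3 | 2 A3 A3' | S A3''; S' -> 0 | A3; A3' -> A3 | 0; A3'' -> S 1 | ε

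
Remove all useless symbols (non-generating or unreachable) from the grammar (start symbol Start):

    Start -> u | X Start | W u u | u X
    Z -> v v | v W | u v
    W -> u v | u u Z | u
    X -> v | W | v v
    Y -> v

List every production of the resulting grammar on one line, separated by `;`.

Generating nonterminals: {Start, W, X, Y, Z}.
Reachable from Start after that: {Start, W, X, Z}.
Removed useless symbols: {Y} and every production mentioning them.

Start -> u | X Start | W u u | u X; Z -> v v | v W | u v; W -> u v | u u Z | u; X -> v | W | v v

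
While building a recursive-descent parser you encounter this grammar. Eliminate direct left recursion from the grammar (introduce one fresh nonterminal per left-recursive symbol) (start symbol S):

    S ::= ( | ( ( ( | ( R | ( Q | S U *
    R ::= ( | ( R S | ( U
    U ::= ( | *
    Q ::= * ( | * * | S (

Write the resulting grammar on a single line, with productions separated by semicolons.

S ::= ( S' | ( ( ( S' | ( R S' | ( Q S'; R ::= ( | ( R S | ( U; U ::= ( | *; Q ::= * ( | * * | S (; S' ::= U * S' | eps

Directly left-recursive nonterminal: S.
For S: α = {U *}, β = {(, ( ( (, ( R, ( Q}. Rewrite as S → β S' and S' → α S' | ε.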